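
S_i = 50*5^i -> [50, 250, 1250, 6250, 31250]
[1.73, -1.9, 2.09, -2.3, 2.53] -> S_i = 1.73*(-1.10)^i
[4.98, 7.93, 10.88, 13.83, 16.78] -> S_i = 4.98 + 2.95*i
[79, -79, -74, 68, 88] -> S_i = Random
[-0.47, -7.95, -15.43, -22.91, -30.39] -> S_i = -0.47 + -7.48*i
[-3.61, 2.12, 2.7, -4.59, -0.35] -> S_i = Random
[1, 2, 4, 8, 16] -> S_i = 1*2^i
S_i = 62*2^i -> [62, 124, 248, 496, 992]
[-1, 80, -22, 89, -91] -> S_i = Random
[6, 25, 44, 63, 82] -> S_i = 6 + 19*i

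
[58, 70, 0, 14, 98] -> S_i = Random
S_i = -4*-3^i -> [-4, 12, -36, 108, -324]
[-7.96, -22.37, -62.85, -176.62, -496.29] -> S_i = -7.96*2.81^i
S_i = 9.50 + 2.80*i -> [9.5, 12.3, 15.1, 17.9, 20.7]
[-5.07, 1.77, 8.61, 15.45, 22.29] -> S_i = -5.07 + 6.84*i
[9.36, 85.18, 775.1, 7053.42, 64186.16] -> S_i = 9.36*9.10^i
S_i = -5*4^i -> [-5, -20, -80, -320, -1280]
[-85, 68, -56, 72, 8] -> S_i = Random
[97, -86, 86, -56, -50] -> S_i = Random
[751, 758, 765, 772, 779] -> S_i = 751 + 7*i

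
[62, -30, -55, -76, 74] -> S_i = Random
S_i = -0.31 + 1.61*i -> [-0.31, 1.3, 2.91, 4.52, 6.13]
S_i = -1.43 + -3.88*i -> [-1.43, -5.31, -9.19, -13.07, -16.95]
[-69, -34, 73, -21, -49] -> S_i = Random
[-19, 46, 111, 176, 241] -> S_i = -19 + 65*i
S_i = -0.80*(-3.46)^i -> [-0.8, 2.77, -9.58, 33.14, -114.66]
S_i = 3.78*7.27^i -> [3.78, 27.48, 199.78, 1452.43, 10559.16]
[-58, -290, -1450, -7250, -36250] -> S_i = -58*5^i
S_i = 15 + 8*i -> [15, 23, 31, 39, 47]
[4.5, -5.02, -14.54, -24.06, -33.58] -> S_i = 4.50 + -9.52*i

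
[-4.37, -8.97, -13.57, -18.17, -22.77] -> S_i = -4.37 + -4.60*i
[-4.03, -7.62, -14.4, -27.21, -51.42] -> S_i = -4.03*1.89^i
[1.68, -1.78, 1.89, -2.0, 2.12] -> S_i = 1.68*(-1.06)^i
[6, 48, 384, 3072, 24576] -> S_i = 6*8^i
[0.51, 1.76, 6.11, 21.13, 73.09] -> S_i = 0.51*3.46^i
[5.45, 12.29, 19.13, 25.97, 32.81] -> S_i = 5.45 + 6.84*i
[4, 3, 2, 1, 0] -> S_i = 4 + -1*i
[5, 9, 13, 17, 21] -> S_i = 5 + 4*i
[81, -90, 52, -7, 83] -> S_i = Random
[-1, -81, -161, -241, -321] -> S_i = -1 + -80*i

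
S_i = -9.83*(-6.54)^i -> [-9.83, 64.29, -420.44, 2749.71, -17983.1]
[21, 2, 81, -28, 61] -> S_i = Random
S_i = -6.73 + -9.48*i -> [-6.73, -16.21, -25.69, -35.17, -44.65]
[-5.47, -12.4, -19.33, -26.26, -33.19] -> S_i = -5.47 + -6.93*i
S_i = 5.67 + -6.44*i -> [5.67, -0.77, -7.21, -13.65, -20.09]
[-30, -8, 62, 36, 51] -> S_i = Random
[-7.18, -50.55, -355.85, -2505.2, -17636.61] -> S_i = -7.18*7.04^i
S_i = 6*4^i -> [6, 24, 96, 384, 1536]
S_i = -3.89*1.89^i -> [-3.89, -7.35, -13.9, -26.26, -49.64]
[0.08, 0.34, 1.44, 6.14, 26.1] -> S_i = 0.08*4.25^i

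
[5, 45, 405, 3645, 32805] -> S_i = 5*9^i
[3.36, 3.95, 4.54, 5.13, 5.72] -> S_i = 3.36 + 0.59*i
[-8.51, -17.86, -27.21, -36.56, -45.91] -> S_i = -8.51 + -9.35*i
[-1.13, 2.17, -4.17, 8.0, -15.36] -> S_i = -1.13*(-1.92)^i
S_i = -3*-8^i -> [-3, 24, -192, 1536, -12288]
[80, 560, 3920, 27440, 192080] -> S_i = 80*7^i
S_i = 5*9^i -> [5, 45, 405, 3645, 32805]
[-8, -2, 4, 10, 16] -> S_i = -8 + 6*i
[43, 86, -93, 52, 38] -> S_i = Random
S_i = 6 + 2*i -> [6, 8, 10, 12, 14]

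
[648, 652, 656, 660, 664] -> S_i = 648 + 4*i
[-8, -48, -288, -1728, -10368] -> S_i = -8*6^i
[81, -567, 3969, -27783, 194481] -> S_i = 81*-7^i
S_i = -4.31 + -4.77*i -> [-4.31, -9.08, -13.85, -18.62, -23.39]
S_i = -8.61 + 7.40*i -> [-8.61, -1.21, 6.19, 13.59, 20.99]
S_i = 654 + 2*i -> [654, 656, 658, 660, 662]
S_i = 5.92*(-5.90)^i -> [5.92, -34.93, 206.08, -1215.84, 7173.48]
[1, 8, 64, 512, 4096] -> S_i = 1*8^i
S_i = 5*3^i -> [5, 15, 45, 135, 405]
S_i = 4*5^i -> [4, 20, 100, 500, 2500]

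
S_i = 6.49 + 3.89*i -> [6.49, 10.38, 14.27, 18.16, 22.05]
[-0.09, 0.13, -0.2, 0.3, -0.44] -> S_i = -0.09*(-1.49)^i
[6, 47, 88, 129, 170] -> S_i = 6 + 41*i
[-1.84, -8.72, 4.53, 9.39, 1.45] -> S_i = Random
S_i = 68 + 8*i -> [68, 76, 84, 92, 100]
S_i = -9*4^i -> [-9, -36, -144, -576, -2304]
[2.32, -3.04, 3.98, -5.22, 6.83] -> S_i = 2.32*(-1.31)^i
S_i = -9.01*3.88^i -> [-9.01, -34.96, -135.64, -526.28, -2041.98]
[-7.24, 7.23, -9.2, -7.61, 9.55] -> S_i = Random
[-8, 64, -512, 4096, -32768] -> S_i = -8*-8^i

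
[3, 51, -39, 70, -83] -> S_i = Random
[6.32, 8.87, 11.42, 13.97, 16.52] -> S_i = 6.32 + 2.55*i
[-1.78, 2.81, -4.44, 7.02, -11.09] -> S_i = -1.78*(-1.58)^i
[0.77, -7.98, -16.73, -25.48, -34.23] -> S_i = 0.77 + -8.75*i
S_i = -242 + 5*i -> [-242, -237, -232, -227, -222]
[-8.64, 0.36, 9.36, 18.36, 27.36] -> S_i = -8.64 + 9.00*i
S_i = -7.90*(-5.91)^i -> [-7.9, 46.69, -275.93, 1630.76, -9637.78]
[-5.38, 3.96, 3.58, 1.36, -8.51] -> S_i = Random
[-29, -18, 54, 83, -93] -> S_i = Random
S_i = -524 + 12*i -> [-524, -512, -500, -488, -476]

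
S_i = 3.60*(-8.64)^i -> [3.6, -31.1, 268.74, -2321.9, 20061.23]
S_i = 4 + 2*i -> [4, 6, 8, 10, 12]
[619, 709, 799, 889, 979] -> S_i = 619 + 90*i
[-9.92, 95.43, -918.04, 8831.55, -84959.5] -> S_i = -9.92*(-9.62)^i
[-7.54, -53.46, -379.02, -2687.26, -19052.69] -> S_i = -7.54*7.09^i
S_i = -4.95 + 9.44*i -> [-4.95, 4.49, 13.93, 23.37, 32.81]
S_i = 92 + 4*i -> [92, 96, 100, 104, 108]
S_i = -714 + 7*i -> [-714, -707, -700, -693, -686]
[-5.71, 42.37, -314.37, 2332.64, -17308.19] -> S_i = -5.71*(-7.42)^i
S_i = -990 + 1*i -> [-990, -989, -988, -987, -986]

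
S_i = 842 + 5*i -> [842, 847, 852, 857, 862]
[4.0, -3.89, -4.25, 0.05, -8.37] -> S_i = Random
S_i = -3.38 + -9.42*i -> [-3.38, -12.8, -22.22, -31.64, -41.06]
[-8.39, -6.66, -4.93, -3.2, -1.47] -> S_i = -8.39 + 1.73*i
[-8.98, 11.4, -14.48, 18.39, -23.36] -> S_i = -8.98*(-1.27)^i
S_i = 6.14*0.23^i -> [6.14, 1.41, 0.32, 0.07, 0.02]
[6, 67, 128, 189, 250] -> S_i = 6 + 61*i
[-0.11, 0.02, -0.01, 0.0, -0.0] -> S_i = -0.11*(-0.22)^i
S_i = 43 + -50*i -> [43, -7, -57, -107, -157]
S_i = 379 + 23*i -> [379, 402, 425, 448, 471]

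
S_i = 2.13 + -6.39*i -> [2.13, -4.26, -10.65, -17.04, -23.43]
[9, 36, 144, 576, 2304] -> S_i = 9*4^i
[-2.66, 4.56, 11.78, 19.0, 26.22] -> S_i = -2.66 + 7.22*i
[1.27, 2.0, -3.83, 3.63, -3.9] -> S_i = Random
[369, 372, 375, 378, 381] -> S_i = 369 + 3*i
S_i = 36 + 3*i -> [36, 39, 42, 45, 48]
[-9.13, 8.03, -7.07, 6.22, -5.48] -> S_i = -9.13*(-0.88)^i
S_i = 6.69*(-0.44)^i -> [6.69, -2.94, 1.3, -0.57, 0.25]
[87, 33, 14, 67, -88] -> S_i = Random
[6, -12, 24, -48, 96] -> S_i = 6*-2^i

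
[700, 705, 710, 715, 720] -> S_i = 700 + 5*i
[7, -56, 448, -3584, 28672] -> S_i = 7*-8^i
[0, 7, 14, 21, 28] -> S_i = 0 + 7*i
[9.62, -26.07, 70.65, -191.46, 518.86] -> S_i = 9.62*(-2.71)^i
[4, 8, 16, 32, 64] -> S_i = 4*2^i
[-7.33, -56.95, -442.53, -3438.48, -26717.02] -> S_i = -7.33*7.77^i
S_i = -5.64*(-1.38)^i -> [-5.64, 7.78, -10.74, 14.82, -20.45]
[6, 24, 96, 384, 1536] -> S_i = 6*4^i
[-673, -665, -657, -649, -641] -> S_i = -673 + 8*i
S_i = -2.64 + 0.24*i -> [-2.64, -2.4, -2.16, -1.92, -1.68]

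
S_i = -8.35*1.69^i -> [-8.35, -14.11, -23.85, -40.3, -68.11]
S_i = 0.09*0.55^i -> [0.09, 0.05, 0.03, 0.01, 0.01]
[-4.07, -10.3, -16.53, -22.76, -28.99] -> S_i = -4.07 + -6.23*i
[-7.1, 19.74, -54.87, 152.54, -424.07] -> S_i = -7.10*(-2.78)^i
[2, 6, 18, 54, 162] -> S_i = 2*3^i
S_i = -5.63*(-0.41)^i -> [-5.63, 2.31, -0.95, 0.39, -0.16]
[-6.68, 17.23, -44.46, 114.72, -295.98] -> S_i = -6.68*(-2.58)^i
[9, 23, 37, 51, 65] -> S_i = 9 + 14*i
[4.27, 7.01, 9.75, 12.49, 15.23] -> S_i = 4.27 + 2.74*i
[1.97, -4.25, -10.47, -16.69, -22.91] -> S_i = 1.97 + -6.22*i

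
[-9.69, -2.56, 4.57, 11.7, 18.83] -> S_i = -9.69 + 7.13*i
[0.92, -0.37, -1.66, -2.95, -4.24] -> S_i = 0.92 + -1.29*i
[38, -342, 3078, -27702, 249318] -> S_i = 38*-9^i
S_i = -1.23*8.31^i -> [-1.23, -10.22, -84.94, -705.84, -5865.56]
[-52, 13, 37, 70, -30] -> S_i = Random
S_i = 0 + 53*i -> [0, 53, 106, 159, 212]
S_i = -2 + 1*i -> [-2, -1, 0, 1, 2]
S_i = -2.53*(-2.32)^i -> [-2.53, 5.87, -13.62, 31.59, -73.29]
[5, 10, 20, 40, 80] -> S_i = 5*2^i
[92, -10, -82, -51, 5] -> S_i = Random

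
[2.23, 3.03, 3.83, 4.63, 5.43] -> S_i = 2.23 + 0.80*i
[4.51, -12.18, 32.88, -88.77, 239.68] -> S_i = 4.51*(-2.70)^i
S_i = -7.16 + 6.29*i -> [-7.16, -0.87, 5.42, 11.71, 18.0]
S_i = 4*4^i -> [4, 16, 64, 256, 1024]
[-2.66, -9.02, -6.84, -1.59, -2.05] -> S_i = Random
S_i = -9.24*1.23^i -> [-9.24, -11.37, -13.98, -17.19, -21.15]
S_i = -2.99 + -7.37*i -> [-2.99, -10.36, -17.73, -25.1, -32.47]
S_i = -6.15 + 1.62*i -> [-6.15, -4.53, -2.91, -1.29, 0.33]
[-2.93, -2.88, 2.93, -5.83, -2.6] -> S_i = Random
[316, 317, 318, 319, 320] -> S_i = 316 + 1*i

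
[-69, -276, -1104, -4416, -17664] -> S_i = -69*4^i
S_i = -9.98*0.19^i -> [-9.98, -1.9, -0.36, -0.07, -0.01]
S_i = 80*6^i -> [80, 480, 2880, 17280, 103680]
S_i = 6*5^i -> [6, 30, 150, 750, 3750]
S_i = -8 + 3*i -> [-8, -5, -2, 1, 4]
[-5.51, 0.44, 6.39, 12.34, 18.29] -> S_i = -5.51 + 5.95*i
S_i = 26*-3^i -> [26, -78, 234, -702, 2106]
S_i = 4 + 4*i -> [4, 8, 12, 16, 20]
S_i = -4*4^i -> [-4, -16, -64, -256, -1024]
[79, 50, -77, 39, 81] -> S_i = Random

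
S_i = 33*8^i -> [33, 264, 2112, 16896, 135168]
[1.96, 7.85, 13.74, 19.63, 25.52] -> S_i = 1.96 + 5.89*i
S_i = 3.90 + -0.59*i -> [3.9, 3.31, 2.72, 2.13, 1.54]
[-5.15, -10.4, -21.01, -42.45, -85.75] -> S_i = -5.15*2.02^i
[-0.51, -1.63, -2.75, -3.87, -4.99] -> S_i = -0.51 + -1.12*i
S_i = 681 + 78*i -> [681, 759, 837, 915, 993]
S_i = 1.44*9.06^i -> [1.44, 13.05, 118.2, 1070.9, 9702.31]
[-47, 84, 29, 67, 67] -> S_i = Random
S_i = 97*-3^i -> [97, -291, 873, -2619, 7857]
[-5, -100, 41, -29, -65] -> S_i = Random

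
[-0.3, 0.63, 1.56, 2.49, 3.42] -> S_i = -0.30 + 0.93*i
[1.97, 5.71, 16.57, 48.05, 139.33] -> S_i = 1.97*2.90^i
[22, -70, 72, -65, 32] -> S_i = Random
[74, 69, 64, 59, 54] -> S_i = 74 + -5*i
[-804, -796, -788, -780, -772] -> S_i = -804 + 8*i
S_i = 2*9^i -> [2, 18, 162, 1458, 13122]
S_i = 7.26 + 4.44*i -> [7.26, 11.7, 16.14, 20.58, 25.02]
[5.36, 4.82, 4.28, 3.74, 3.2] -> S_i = 5.36 + -0.54*i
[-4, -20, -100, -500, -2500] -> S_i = -4*5^i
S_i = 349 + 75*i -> [349, 424, 499, 574, 649]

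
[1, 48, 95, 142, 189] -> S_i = 1 + 47*i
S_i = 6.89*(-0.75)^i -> [6.89, -5.17, 3.88, -2.91, 2.18]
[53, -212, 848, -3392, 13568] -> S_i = 53*-4^i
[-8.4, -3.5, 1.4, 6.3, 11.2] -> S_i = -8.40 + 4.90*i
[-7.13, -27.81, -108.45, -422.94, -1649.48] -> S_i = -7.13*3.90^i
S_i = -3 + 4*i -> [-3, 1, 5, 9, 13]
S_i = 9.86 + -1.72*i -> [9.86, 8.14, 6.42, 4.7, 2.98]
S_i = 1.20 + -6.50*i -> [1.2, -5.3, -11.8, -18.3, -24.8]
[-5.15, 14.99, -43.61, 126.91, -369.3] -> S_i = -5.15*(-2.91)^i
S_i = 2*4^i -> [2, 8, 32, 128, 512]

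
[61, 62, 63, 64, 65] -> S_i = 61 + 1*i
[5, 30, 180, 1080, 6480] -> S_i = 5*6^i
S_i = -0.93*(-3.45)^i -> [-0.93, 3.21, -11.07, 38.19, -131.75]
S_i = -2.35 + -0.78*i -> [-2.35, -3.13, -3.91, -4.69, -5.47]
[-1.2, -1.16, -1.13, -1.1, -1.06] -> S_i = -1.20*0.97^i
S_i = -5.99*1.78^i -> [-5.99, -10.66, -18.98, -33.78, -60.13]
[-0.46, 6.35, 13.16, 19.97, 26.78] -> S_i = -0.46 + 6.81*i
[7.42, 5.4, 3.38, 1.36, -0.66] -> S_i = 7.42 + -2.02*i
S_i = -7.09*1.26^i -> [-7.09, -8.93, -11.26, -14.18, -17.87]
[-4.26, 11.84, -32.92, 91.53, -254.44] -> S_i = -4.26*(-2.78)^i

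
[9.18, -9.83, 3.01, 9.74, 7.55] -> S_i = Random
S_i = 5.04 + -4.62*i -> [5.04, 0.42, -4.2, -8.82, -13.44]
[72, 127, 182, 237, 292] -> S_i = 72 + 55*i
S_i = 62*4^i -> [62, 248, 992, 3968, 15872]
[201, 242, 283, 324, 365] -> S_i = 201 + 41*i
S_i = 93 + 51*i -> [93, 144, 195, 246, 297]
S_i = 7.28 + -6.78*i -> [7.28, 0.5, -6.28, -13.06, -19.84]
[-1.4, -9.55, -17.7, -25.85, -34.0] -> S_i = -1.40 + -8.15*i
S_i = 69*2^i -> [69, 138, 276, 552, 1104]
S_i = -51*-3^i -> [-51, 153, -459, 1377, -4131]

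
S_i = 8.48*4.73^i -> [8.48, 40.11, 189.72, 897.39, 4244.64]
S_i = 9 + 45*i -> [9, 54, 99, 144, 189]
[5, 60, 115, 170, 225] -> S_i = 5 + 55*i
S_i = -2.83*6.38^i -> [-2.83, -18.06, -115.19, -734.93, -4688.88]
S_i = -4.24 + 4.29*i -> [-4.24, 0.05, 4.34, 8.63, 12.92]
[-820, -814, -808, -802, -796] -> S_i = -820 + 6*i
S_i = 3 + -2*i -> [3, 1, -1, -3, -5]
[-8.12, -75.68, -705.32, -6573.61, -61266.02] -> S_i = -8.12*9.32^i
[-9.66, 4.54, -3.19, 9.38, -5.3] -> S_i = Random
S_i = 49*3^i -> [49, 147, 441, 1323, 3969]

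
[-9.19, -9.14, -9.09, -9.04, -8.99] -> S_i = -9.19 + 0.05*i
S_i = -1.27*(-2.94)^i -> [-1.27, 3.73, -10.98, 32.27, -94.88]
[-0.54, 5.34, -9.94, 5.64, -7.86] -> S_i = Random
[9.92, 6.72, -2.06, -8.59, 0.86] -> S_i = Random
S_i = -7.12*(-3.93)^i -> [-7.12, 27.98, -109.97, 432.17, -1698.44]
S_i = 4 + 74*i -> [4, 78, 152, 226, 300]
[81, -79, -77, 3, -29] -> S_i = Random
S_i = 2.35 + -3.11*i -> [2.35, -0.76, -3.87, -6.98, -10.09]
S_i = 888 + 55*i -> [888, 943, 998, 1053, 1108]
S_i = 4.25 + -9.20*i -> [4.25, -4.95, -14.15, -23.35, -32.55]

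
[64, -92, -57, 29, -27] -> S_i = Random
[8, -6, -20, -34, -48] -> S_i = 8 + -14*i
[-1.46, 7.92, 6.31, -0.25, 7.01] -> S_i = Random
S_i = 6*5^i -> [6, 30, 150, 750, 3750]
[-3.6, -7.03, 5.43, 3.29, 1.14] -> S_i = Random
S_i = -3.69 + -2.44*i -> [-3.69, -6.13, -8.57, -11.01, -13.45]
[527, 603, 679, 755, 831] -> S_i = 527 + 76*i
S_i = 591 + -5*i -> [591, 586, 581, 576, 571]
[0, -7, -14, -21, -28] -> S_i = 0 + -7*i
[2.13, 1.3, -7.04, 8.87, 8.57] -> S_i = Random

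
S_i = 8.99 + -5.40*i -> [8.99, 3.59, -1.81, -7.21, -12.61]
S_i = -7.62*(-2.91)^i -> [-7.62, 22.17, -64.53, 187.77, -546.42]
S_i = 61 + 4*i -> [61, 65, 69, 73, 77]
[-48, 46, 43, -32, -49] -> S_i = Random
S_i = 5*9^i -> [5, 45, 405, 3645, 32805]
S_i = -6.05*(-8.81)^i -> [-6.05, 53.3, -469.58, 4136.98, -36446.77]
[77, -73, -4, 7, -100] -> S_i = Random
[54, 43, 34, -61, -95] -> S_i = Random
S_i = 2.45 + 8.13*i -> [2.45, 10.58, 18.71, 26.84, 34.97]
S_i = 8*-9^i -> [8, -72, 648, -5832, 52488]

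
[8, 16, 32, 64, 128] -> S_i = 8*2^i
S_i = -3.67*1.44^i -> [-3.67, -5.28, -7.61, -10.96, -15.78]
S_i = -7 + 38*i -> [-7, 31, 69, 107, 145]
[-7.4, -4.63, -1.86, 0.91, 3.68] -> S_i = -7.40 + 2.77*i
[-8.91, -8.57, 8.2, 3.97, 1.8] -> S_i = Random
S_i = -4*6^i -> [-4, -24, -144, -864, -5184]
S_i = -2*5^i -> [-2, -10, -50, -250, -1250]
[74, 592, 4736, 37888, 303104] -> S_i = 74*8^i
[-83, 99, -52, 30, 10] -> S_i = Random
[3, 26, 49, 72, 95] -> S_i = 3 + 23*i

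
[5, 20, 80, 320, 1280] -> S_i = 5*4^i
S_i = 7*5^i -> [7, 35, 175, 875, 4375]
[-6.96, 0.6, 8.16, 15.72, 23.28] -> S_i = -6.96 + 7.56*i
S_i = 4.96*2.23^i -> [4.96, 11.06, 24.67, 55.0, 122.66]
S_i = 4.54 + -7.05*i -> [4.54, -2.51, -9.56, -16.61, -23.66]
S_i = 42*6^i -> [42, 252, 1512, 9072, 54432]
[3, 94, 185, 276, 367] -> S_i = 3 + 91*i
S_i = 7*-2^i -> [7, -14, 28, -56, 112]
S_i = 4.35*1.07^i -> [4.35, 4.65, 4.98, 5.33, 5.7]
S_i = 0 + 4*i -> [0, 4, 8, 12, 16]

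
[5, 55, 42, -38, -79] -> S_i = Random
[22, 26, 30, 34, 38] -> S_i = 22 + 4*i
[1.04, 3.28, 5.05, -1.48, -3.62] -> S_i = Random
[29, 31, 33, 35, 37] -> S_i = 29 + 2*i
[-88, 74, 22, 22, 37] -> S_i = Random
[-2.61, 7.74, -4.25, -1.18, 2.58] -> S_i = Random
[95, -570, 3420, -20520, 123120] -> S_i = 95*-6^i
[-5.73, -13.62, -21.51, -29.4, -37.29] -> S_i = -5.73 + -7.89*i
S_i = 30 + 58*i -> [30, 88, 146, 204, 262]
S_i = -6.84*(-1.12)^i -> [-6.84, 7.66, -8.58, 9.61, -10.76]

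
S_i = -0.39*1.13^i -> [-0.39, -0.44, -0.5, -0.56, -0.64]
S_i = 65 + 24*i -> [65, 89, 113, 137, 161]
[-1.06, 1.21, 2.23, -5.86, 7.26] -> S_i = Random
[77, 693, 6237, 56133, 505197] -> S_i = 77*9^i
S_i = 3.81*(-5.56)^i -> [3.81, -21.18, 117.78, -654.86, 3641.03]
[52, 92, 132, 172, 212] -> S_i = 52 + 40*i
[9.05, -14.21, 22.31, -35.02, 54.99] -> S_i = 9.05*(-1.57)^i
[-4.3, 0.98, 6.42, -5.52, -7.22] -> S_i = Random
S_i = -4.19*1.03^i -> [-4.19, -4.32, -4.45, -4.58, -4.72]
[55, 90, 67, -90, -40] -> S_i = Random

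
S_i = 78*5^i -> [78, 390, 1950, 9750, 48750]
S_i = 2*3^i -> [2, 6, 18, 54, 162]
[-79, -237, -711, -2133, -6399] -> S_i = -79*3^i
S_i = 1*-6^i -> [1, -6, 36, -216, 1296]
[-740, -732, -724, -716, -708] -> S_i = -740 + 8*i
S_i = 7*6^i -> [7, 42, 252, 1512, 9072]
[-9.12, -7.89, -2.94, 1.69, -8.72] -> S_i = Random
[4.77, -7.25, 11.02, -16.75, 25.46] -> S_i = 4.77*(-1.52)^i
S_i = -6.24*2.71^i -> [-6.24, -16.91, -45.83, -124.19, -336.56]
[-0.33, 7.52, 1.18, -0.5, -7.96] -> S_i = Random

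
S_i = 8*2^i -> [8, 16, 32, 64, 128]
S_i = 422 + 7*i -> [422, 429, 436, 443, 450]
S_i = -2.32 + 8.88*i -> [-2.32, 6.56, 15.44, 24.32, 33.2]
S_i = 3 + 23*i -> [3, 26, 49, 72, 95]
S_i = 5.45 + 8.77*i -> [5.45, 14.22, 22.99, 31.76, 40.53]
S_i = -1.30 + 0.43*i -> [-1.3, -0.87, -0.44, -0.01, 0.42]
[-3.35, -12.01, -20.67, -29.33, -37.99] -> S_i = -3.35 + -8.66*i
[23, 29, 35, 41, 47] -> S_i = 23 + 6*i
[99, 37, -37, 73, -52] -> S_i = Random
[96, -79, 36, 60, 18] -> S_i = Random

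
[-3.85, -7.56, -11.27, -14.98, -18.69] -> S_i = -3.85 + -3.71*i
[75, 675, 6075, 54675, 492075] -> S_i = 75*9^i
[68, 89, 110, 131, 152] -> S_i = 68 + 21*i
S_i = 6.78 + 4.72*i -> [6.78, 11.5, 16.22, 20.94, 25.66]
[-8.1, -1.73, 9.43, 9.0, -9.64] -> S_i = Random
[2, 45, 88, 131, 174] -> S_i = 2 + 43*i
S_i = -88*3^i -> [-88, -264, -792, -2376, -7128]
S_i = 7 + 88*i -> [7, 95, 183, 271, 359]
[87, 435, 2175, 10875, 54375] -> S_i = 87*5^i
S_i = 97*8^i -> [97, 776, 6208, 49664, 397312]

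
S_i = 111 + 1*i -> [111, 112, 113, 114, 115]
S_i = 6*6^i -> [6, 36, 216, 1296, 7776]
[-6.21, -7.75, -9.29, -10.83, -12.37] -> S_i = -6.21 + -1.54*i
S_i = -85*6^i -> [-85, -510, -3060, -18360, -110160]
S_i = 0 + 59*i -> [0, 59, 118, 177, 236]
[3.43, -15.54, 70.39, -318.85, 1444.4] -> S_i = 3.43*(-4.53)^i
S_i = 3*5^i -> [3, 15, 75, 375, 1875]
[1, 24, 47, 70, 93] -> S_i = 1 + 23*i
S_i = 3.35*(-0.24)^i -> [3.35, -0.8, 0.19, -0.05, 0.01]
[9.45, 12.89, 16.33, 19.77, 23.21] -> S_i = 9.45 + 3.44*i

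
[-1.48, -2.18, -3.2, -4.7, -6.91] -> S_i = -1.48*1.47^i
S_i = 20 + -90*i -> [20, -70, -160, -250, -340]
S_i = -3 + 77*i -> [-3, 74, 151, 228, 305]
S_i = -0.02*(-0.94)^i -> [-0.02, 0.02, -0.02, 0.02, -0.02]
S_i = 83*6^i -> [83, 498, 2988, 17928, 107568]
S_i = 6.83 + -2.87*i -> [6.83, 3.96, 1.09, -1.78, -4.65]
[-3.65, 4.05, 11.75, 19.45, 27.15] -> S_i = -3.65 + 7.70*i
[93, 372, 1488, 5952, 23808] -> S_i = 93*4^i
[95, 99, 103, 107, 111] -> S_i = 95 + 4*i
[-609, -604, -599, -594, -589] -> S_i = -609 + 5*i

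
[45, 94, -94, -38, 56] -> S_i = Random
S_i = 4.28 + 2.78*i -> [4.28, 7.06, 9.84, 12.62, 15.4]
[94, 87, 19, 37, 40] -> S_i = Random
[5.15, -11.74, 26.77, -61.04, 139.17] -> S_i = 5.15*(-2.28)^i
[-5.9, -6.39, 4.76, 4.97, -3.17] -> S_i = Random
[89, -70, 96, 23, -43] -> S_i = Random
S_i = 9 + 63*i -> [9, 72, 135, 198, 261]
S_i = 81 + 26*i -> [81, 107, 133, 159, 185]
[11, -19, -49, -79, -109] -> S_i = 11 + -30*i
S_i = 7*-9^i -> [7, -63, 567, -5103, 45927]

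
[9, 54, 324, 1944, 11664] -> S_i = 9*6^i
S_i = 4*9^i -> [4, 36, 324, 2916, 26244]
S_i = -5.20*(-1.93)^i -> [-5.2, 10.04, -19.37, 37.38, -72.15]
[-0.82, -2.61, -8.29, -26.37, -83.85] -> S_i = -0.82*3.18^i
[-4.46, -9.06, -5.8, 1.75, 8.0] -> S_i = Random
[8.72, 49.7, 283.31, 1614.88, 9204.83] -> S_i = 8.72*5.70^i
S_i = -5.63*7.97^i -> [-5.63, -44.87, -357.62, -2850.25, -22716.51]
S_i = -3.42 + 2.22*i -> [-3.42, -1.2, 1.02, 3.24, 5.46]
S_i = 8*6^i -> [8, 48, 288, 1728, 10368]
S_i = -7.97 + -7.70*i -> [-7.97, -15.67, -23.37, -31.07, -38.77]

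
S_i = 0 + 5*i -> [0, 5, 10, 15, 20]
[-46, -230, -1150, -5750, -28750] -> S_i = -46*5^i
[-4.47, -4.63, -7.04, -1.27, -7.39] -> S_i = Random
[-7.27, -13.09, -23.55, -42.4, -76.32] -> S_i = -7.27*1.80^i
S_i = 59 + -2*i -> [59, 57, 55, 53, 51]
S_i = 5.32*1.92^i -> [5.32, 10.21, 19.61, 37.65, 72.3]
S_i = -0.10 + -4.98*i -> [-0.1, -5.08, -10.06, -15.04, -20.02]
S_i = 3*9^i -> [3, 27, 243, 2187, 19683]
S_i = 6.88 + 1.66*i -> [6.88, 8.54, 10.2, 11.86, 13.52]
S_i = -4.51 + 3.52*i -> [-4.51, -0.99, 2.53, 6.05, 9.57]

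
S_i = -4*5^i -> [-4, -20, -100, -500, -2500]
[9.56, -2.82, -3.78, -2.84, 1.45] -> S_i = Random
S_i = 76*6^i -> [76, 456, 2736, 16416, 98496]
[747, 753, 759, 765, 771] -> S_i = 747 + 6*i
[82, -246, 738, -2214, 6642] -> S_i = 82*-3^i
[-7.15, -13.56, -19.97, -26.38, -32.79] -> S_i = -7.15 + -6.41*i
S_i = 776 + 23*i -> [776, 799, 822, 845, 868]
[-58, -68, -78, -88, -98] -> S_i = -58 + -10*i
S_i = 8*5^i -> [8, 40, 200, 1000, 5000]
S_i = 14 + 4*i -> [14, 18, 22, 26, 30]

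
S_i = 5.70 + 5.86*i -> [5.7, 11.56, 17.42, 23.28, 29.14]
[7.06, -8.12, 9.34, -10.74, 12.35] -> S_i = 7.06*(-1.15)^i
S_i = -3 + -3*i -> [-3, -6, -9, -12, -15]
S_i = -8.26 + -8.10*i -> [-8.26, -16.36, -24.46, -32.56, -40.66]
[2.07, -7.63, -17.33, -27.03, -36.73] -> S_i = 2.07 + -9.70*i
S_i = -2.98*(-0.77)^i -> [-2.98, 2.29, -1.77, 1.36, -1.05]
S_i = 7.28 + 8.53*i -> [7.28, 15.81, 24.34, 32.87, 41.4]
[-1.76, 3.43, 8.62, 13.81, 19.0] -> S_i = -1.76 + 5.19*i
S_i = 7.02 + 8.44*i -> [7.02, 15.46, 23.9, 32.34, 40.78]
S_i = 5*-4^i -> [5, -20, 80, -320, 1280]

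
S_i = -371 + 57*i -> [-371, -314, -257, -200, -143]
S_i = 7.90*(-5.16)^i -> [7.9, -40.76, 210.34, -1085.37, 5600.49]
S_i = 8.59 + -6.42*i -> [8.59, 2.17, -4.25, -10.67, -17.09]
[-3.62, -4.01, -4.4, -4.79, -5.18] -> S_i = -3.62 + -0.39*i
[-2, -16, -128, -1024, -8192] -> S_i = -2*8^i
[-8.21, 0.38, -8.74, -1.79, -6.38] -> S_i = Random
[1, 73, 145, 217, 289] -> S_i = 1 + 72*i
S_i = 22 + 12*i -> [22, 34, 46, 58, 70]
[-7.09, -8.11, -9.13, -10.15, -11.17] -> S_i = -7.09 + -1.02*i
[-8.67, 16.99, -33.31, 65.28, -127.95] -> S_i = -8.67*(-1.96)^i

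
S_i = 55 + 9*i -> [55, 64, 73, 82, 91]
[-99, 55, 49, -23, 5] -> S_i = Random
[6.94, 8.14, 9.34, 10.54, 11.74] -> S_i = 6.94 + 1.20*i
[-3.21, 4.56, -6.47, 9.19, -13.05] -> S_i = -3.21*(-1.42)^i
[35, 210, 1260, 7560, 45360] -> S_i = 35*6^i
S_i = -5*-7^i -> [-5, 35, -245, 1715, -12005]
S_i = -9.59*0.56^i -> [-9.59, -5.37, -3.01, -1.68, -0.94]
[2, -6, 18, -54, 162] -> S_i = 2*-3^i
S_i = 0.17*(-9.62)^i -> [0.17, -1.64, 15.73, -151.35, 1455.96]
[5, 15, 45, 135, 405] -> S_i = 5*3^i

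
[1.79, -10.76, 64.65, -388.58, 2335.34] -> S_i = 1.79*(-6.01)^i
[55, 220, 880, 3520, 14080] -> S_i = 55*4^i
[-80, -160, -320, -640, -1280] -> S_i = -80*2^i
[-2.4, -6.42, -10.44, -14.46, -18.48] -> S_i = -2.40 + -4.02*i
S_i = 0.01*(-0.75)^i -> [0.01, -0.01, 0.01, -0.0, 0.0]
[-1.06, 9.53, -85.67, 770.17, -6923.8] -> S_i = -1.06*(-8.99)^i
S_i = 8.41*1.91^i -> [8.41, 16.06, 30.68, 58.6, 111.93]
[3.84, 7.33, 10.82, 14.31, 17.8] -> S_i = 3.84 + 3.49*i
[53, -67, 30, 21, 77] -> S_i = Random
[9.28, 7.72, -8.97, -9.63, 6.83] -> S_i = Random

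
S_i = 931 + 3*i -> [931, 934, 937, 940, 943]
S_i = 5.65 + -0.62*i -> [5.65, 5.03, 4.41, 3.79, 3.17]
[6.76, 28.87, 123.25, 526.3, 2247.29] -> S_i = 6.76*4.27^i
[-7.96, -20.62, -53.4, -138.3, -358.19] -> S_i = -7.96*2.59^i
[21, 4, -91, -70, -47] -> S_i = Random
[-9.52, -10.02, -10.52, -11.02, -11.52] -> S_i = -9.52 + -0.50*i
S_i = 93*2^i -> [93, 186, 372, 744, 1488]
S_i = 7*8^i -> [7, 56, 448, 3584, 28672]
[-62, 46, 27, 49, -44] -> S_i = Random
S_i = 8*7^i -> [8, 56, 392, 2744, 19208]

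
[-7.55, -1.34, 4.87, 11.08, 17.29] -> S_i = -7.55 + 6.21*i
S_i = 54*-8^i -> [54, -432, 3456, -27648, 221184]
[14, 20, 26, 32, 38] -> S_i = 14 + 6*i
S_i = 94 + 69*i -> [94, 163, 232, 301, 370]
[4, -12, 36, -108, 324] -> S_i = 4*-3^i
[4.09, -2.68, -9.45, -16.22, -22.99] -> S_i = 4.09 + -6.77*i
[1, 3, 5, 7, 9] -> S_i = 1 + 2*i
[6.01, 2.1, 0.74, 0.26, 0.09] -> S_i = 6.01*0.35^i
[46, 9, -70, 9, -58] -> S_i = Random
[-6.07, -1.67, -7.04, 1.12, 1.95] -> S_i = Random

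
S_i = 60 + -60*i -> [60, 0, -60, -120, -180]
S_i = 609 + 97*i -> [609, 706, 803, 900, 997]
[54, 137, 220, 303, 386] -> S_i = 54 + 83*i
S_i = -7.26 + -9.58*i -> [-7.26, -16.84, -26.42, -36.0, -45.58]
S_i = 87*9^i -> [87, 783, 7047, 63423, 570807]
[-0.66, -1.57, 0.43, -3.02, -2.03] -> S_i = Random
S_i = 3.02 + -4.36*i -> [3.02, -1.34, -5.7, -10.06, -14.42]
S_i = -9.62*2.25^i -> [-9.62, -21.64, -48.7, -109.58, -246.55]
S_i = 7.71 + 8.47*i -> [7.71, 16.18, 24.65, 33.12, 41.59]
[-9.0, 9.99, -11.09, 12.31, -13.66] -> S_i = -9.00*(-1.11)^i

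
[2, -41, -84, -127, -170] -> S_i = 2 + -43*i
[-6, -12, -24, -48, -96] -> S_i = -6*2^i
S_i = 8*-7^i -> [8, -56, 392, -2744, 19208]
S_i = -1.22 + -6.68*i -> [-1.22, -7.9, -14.58, -21.26, -27.94]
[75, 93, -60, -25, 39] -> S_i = Random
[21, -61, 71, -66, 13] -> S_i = Random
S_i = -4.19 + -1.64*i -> [-4.19, -5.83, -7.47, -9.11, -10.75]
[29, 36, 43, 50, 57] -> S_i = 29 + 7*i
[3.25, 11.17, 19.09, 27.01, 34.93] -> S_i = 3.25 + 7.92*i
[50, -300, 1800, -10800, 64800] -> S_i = 50*-6^i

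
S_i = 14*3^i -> [14, 42, 126, 378, 1134]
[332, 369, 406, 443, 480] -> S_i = 332 + 37*i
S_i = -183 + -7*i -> [-183, -190, -197, -204, -211]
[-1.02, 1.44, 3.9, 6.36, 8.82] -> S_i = -1.02 + 2.46*i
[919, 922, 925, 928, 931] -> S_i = 919 + 3*i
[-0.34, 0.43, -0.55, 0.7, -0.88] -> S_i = -0.34*(-1.27)^i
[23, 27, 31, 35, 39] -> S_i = 23 + 4*i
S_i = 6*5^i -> [6, 30, 150, 750, 3750]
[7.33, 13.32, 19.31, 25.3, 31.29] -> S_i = 7.33 + 5.99*i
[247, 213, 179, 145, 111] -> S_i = 247 + -34*i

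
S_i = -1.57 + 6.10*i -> [-1.57, 4.53, 10.63, 16.73, 22.83]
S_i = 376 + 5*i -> [376, 381, 386, 391, 396]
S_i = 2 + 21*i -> [2, 23, 44, 65, 86]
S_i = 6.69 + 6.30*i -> [6.69, 12.99, 19.29, 25.59, 31.89]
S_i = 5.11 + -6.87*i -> [5.11, -1.76, -8.63, -15.5, -22.37]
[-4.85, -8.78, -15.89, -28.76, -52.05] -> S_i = -4.85*1.81^i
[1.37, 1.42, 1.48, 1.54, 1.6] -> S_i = 1.37*1.04^i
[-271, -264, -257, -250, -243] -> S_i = -271 + 7*i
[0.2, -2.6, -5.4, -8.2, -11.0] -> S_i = 0.20 + -2.80*i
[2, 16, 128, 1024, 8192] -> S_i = 2*8^i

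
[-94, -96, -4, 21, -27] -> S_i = Random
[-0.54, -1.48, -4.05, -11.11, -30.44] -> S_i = -0.54*2.74^i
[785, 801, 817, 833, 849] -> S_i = 785 + 16*i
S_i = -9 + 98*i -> [-9, 89, 187, 285, 383]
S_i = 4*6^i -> [4, 24, 144, 864, 5184]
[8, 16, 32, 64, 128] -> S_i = 8*2^i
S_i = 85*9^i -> [85, 765, 6885, 61965, 557685]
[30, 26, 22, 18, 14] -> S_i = 30 + -4*i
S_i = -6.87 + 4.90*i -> [-6.87, -1.97, 2.93, 7.83, 12.73]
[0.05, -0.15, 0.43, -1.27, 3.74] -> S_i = 0.05*(-2.94)^i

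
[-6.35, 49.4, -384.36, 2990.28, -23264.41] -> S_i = -6.35*(-7.78)^i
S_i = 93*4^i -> [93, 372, 1488, 5952, 23808]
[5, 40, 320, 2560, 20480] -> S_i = 5*8^i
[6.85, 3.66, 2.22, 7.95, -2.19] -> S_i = Random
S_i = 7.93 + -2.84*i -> [7.93, 5.09, 2.25, -0.59, -3.43]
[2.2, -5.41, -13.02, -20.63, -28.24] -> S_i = 2.20 + -7.61*i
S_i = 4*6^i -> [4, 24, 144, 864, 5184]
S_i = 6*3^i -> [6, 18, 54, 162, 486]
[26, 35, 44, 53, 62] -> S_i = 26 + 9*i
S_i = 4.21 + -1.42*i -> [4.21, 2.79, 1.37, -0.05, -1.47]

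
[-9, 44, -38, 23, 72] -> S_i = Random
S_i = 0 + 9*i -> [0, 9, 18, 27, 36]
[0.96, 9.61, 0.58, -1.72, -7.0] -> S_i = Random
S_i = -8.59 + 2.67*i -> [-8.59, -5.92, -3.25, -0.58, 2.09]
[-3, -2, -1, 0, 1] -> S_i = -3 + 1*i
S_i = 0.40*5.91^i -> [0.4, 2.36, 13.97, 82.57, 487.99]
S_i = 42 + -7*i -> [42, 35, 28, 21, 14]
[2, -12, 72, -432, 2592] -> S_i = 2*-6^i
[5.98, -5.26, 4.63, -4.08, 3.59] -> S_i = 5.98*(-0.88)^i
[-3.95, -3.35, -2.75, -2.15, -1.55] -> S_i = -3.95 + 0.60*i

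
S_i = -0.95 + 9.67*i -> [-0.95, 8.72, 18.39, 28.06, 37.73]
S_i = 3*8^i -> [3, 24, 192, 1536, 12288]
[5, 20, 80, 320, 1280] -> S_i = 5*4^i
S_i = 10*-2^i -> [10, -20, 40, -80, 160]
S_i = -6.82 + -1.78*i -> [-6.82, -8.6, -10.38, -12.16, -13.94]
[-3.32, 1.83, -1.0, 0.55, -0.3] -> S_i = -3.32*(-0.55)^i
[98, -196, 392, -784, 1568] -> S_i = 98*-2^i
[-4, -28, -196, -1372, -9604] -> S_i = -4*7^i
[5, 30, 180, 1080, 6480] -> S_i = 5*6^i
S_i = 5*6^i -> [5, 30, 180, 1080, 6480]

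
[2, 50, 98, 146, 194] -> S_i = 2 + 48*i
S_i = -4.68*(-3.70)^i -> [-4.68, 17.32, -64.07, 237.06, -877.11]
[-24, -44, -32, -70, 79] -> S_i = Random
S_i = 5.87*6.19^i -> [5.87, 36.34, 224.92, 1392.23, 8617.89]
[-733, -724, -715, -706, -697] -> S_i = -733 + 9*i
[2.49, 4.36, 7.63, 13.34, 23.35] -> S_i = 2.49*1.75^i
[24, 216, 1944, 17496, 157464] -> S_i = 24*9^i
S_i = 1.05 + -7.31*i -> [1.05, -6.26, -13.57, -20.88, -28.19]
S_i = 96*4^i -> [96, 384, 1536, 6144, 24576]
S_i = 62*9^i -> [62, 558, 5022, 45198, 406782]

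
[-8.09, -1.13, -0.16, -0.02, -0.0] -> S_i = -8.09*0.14^i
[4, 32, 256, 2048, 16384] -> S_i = 4*8^i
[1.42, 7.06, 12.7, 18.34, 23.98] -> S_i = 1.42 + 5.64*i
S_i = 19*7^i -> [19, 133, 931, 6517, 45619]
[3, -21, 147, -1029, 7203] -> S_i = 3*-7^i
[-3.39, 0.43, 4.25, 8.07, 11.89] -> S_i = -3.39 + 3.82*i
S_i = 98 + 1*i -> [98, 99, 100, 101, 102]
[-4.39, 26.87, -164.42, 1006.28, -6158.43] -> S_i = -4.39*(-6.12)^i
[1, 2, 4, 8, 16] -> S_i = 1*2^i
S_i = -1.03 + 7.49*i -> [-1.03, 6.46, 13.95, 21.44, 28.93]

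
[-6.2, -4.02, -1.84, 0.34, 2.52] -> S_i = -6.20 + 2.18*i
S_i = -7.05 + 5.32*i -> [-7.05, -1.73, 3.59, 8.91, 14.23]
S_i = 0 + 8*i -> [0, 8, 16, 24, 32]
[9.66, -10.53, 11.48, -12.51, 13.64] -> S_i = 9.66*(-1.09)^i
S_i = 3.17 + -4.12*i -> [3.17, -0.95, -5.07, -9.19, -13.31]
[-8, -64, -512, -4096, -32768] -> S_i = -8*8^i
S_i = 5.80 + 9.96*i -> [5.8, 15.76, 25.72, 35.68, 45.64]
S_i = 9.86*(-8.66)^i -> [9.86, -85.39, 739.46, -6403.69, 55455.99]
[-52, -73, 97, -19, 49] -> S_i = Random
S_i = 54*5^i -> [54, 270, 1350, 6750, 33750]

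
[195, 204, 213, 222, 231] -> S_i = 195 + 9*i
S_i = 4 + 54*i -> [4, 58, 112, 166, 220]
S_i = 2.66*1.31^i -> [2.66, 3.48, 4.56, 5.98, 7.83]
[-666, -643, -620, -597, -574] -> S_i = -666 + 23*i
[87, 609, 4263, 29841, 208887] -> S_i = 87*7^i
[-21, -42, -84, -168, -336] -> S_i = -21*2^i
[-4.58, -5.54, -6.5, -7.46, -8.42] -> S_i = -4.58 + -0.96*i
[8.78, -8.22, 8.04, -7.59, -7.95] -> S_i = Random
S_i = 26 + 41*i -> [26, 67, 108, 149, 190]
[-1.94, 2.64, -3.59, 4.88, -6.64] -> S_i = -1.94*(-1.36)^i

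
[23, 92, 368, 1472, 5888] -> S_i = 23*4^i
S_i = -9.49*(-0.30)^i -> [-9.49, 2.85, -0.85, 0.26, -0.08]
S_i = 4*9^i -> [4, 36, 324, 2916, 26244]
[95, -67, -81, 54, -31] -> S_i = Random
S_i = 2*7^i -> [2, 14, 98, 686, 4802]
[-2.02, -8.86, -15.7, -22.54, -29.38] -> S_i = -2.02 + -6.84*i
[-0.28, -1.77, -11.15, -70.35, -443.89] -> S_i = -0.28*6.31^i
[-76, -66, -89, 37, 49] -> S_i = Random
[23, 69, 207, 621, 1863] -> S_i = 23*3^i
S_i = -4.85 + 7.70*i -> [-4.85, 2.85, 10.55, 18.25, 25.95]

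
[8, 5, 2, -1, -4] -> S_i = 8 + -3*i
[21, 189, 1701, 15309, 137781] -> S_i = 21*9^i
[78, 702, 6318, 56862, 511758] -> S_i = 78*9^i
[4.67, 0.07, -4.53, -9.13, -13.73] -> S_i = 4.67 + -4.60*i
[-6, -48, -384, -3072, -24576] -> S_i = -6*8^i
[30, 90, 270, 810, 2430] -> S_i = 30*3^i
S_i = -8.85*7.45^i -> [-8.85, -65.93, -491.2, -3659.42, -27262.67]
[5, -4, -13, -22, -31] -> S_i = 5 + -9*i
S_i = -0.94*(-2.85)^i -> [-0.94, 2.68, -7.64, 21.76, -62.02]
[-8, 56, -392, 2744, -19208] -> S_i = -8*-7^i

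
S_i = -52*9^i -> [-52, -468, -4212, -37908, -341172]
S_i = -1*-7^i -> [-1, 7, -49, 343, -2401]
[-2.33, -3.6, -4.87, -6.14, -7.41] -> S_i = -2.33 + -1.27*i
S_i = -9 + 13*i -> [-9, 4, 17, 30, 43]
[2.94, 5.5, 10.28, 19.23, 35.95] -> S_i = 2.94*1.87^i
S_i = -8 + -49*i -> [-8, -57, -106, -155, -204]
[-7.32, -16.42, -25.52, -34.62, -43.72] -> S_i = -7.32 + -9.10*i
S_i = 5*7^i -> [5, 35, 245, 1715, 12005]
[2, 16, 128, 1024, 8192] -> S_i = 2*8^i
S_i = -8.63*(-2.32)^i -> [-8.63, 20.02, -46.45, 107.76, -250.01]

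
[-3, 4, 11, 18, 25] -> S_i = -3 + 7*i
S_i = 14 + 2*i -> [14, 16, 18, 20, 22]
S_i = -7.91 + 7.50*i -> [-7.91, -0.41, 7.09, 14.59, 22.09]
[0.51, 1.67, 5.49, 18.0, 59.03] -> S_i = 0.51*3.28^i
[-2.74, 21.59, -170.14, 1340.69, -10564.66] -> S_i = -2.74*(-7.88)^i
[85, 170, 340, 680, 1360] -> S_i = 85*2^i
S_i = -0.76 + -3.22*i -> [-0.76, -3.98, -7.2, -10.42, -13.64]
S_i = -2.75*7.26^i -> [-2.75, -19.96, -144.95, -1052.31, -7639.75]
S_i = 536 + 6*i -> [536, 542, 548, 554, 560]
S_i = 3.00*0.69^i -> [3.0, 2.07, 1.43, 0.99, 0.68]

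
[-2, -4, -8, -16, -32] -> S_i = -2*2^i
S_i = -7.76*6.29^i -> [-7.76, -48.81, -307.02, -1931.14, -12146.87]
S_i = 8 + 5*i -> [8, 13, 18, 23, 28]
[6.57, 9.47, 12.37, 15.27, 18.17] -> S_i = 6.57 + 2.90*i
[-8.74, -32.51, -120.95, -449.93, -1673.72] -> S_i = -8.74*3.72^i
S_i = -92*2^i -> [-92, -184, -368, -736, -1472]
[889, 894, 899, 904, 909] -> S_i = 889 + 5*i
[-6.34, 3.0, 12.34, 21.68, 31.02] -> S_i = -6.34 + 9.34*i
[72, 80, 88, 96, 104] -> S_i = 72 + 8*i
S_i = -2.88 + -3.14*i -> [-2.88, -6.02, -9.16, -12.3, -15.44]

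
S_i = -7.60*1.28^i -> [-7.6, -9.73, -12.45, -15.94, -20.4]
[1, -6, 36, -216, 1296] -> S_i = 1*-6^i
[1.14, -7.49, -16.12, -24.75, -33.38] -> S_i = 1.14 + -8.63*i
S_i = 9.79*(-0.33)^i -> [9.79, -3.23, 1.07, -0.35, 0.12]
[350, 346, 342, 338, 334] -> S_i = 350 + -4*i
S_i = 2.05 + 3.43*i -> [2.05, 5.48, 8.91, 12.34, 15.77]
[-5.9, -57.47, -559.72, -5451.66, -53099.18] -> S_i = -5.90*9.74^i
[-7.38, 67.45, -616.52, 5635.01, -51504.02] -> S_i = -7.38*(-9.14)^i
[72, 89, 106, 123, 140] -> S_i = 72 + 17*i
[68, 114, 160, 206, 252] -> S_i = 68 + 46*i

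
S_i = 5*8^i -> [5, 40, 320, 2560, 20480]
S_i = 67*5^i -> [67, 335, 1675, 8375, 41875]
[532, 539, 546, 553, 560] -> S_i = 532 + 7*i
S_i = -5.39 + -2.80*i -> [-5.39, -8.19, -10.99, -13.79, -16.59]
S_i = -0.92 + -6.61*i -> [-0.92, -7.53, -14.14, -20.75, -27.36]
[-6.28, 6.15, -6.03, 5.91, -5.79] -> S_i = -6.28*(-0.98)^i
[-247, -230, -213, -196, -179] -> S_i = -247 + 17*i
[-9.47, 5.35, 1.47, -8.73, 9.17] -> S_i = Random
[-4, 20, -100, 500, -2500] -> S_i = -4*-5^i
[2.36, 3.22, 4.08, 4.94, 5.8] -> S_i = 2.36 + 0.86*i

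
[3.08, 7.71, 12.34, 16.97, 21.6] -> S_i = 3.08 + 4.63*i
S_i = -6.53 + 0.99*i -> [-6.53, -5.54, -4.55, -3.56, -2.57]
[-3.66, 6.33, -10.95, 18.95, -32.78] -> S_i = -3.66*(-1.73)^i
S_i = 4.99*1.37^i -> [4.99, 6.84, 9.37, 12.83, 17.58]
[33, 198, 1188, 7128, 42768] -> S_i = 33*6^i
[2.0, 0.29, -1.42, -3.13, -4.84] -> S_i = 2.00 + -1.71*i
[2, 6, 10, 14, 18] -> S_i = 2 + 4*i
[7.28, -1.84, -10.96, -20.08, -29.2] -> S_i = 7.28 + -9.12*i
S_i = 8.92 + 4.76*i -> [8.92, 13.68, 18.44, 23.2, 27.96]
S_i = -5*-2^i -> [-5, 10, -20, 40, -80]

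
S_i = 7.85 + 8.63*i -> [7.85, 16.48, 25.11, 33.74, 42.37]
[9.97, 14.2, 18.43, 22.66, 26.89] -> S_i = 9.97 + 4.23*i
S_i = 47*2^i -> [47, 94, 188, 376, 752]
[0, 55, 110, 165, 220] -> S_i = 0 + 55*i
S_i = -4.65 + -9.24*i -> [-4.65, -13.89, -23.13, -32.37, -41.61]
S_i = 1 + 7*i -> [1, 8, 15, 22, 29]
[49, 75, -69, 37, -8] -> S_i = Random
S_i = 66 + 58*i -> [66, 124, 182, 240, 298]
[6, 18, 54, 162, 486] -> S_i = 6*3^i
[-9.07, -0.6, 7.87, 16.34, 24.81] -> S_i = -9.07 + 8.47*i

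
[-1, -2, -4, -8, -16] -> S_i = -1*2^i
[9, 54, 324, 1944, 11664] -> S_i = 9*6^i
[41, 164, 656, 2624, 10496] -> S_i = 41*4^i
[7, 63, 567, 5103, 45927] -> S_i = 7*9^i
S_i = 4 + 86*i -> [4, 90, 176, 262, 348]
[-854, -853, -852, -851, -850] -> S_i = -854 + 1*i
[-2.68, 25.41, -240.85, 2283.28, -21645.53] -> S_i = -2.68*(-9.48)^i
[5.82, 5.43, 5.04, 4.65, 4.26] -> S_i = 5.82 + -0.39*i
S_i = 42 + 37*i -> [42, 79, 116, 153, 190]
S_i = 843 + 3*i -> [843, 846, 849, 852, 855]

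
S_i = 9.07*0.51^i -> [9.07, 4.63, 2.36, 1.2, 0.61]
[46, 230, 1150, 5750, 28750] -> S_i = 46*5^i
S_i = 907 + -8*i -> [907, 899, 891, 883, 875]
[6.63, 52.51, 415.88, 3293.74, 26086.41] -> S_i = 6.63*7.92^i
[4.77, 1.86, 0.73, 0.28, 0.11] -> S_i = 4.77*0.39^i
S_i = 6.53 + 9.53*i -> [6.53, 16.06, 25.59, 35.12, 44.65]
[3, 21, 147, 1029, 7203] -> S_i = 3*7^i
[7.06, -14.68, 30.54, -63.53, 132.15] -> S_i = 7.06*(-2.08)^i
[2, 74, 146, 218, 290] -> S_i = 2 + 72*i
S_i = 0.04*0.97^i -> [0.04, 0.04, 0.04, 0.04, 0.04]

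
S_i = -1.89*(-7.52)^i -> [-1.89, 14.21, -106.88, 803.74, -6044.12]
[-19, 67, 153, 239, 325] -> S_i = -19 + 86*i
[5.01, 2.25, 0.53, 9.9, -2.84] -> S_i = Random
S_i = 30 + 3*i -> [30, 33, 36, 39, 42]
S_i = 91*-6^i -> [91, -546, 3276, -19656, 117936]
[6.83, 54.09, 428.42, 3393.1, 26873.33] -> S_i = 6.83*7.92^i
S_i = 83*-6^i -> [83, -498, 2988, -17928, 107568]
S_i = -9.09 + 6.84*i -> [-9.09, -2.25, 4.59, 11.43, 18.27]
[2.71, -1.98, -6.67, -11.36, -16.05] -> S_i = 2.71 + -4.69*i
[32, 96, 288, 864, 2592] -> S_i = 32*3^i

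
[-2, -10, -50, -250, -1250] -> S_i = -2*5^i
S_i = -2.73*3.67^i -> [-2.73, -10.02, -36.77, -134.95, -495.25]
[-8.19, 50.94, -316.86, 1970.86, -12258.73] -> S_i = -8.19*(-6.22)^i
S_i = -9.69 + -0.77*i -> [-9.69, -10.46, -11.23, -12.0, -12.77]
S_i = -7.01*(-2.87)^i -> [-7.01, 20.12, -57.74, 165.72, -475.6]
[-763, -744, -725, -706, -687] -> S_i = -763 + 19*i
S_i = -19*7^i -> [-19, -133, -931, -6517, -45619]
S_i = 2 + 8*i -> [2, 10, 18, 26, 34]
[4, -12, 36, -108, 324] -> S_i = 4*-3^i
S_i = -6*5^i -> [-6, -30, -150, -750, -3750]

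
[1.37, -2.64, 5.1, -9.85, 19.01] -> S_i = 1.37*(-1.93)^i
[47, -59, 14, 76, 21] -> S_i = Random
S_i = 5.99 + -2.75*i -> [5.99, 3.24, 0.49, -2.26, -5.01]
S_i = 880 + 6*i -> [880, 886, 892, 898, 904]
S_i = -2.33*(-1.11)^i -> [-2.33, 2.59, -2.87, 3.19, -3.54]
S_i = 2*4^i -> [2, 8, 32, 128, 512]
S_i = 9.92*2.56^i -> [9.92, 25.4, 65.01, 166.43, 426.06]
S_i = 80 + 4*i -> [80, 84, 88, 92, 96]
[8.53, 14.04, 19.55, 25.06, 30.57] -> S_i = 8.53 + 5.51*i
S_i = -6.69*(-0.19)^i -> [-6.69, 1.27, -0.24, 0.05, -0.01]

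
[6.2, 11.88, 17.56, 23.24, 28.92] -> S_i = 6.20 + 5.68*i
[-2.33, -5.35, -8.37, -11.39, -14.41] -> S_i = -2.33 + -3.02*i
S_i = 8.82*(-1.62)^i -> [8.82, -14.29, 23.15, -37.5, 60.75]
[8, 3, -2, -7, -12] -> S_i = 8 + -5*i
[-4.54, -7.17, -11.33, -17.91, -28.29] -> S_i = -4.54*1.58^i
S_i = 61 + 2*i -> [61, 63, 65, 67, 69]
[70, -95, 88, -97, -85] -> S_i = Random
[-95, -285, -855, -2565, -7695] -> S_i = -95*3^i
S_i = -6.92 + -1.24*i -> [-6.92, -8.16, -9.4, -10.64, -11.88]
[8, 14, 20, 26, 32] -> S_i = 8 + 6*i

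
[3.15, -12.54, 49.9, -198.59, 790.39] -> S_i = 3.15*(-3.98)^i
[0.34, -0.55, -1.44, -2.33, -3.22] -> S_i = 0.34 + -0.89*i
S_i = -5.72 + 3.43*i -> [-5.72, -2.29, 1.14, 4.57, 8.0]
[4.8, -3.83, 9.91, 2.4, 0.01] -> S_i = Random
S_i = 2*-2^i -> [2, -4, 8, -16, 32]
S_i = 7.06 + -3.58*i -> [7.06, 3.48, -0.1, -3.68, -7.26]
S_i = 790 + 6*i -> [790, 796, 802, 808, 814]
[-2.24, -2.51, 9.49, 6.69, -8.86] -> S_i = Random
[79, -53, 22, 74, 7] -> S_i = Random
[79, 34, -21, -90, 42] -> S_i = Random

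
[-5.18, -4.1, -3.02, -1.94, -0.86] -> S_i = -5.18 + 1.08*i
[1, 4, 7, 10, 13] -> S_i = 1 + 3*i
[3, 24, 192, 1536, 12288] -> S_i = 3*8^i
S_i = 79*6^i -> [79, 474, 2844, 17064, 102384]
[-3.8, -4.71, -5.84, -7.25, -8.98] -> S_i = -3.80*1.24^i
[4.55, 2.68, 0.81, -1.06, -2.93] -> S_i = 4.55 + -1.87*i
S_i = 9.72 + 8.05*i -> [9.72, 17.77, 25.82, 33.87, 41.92]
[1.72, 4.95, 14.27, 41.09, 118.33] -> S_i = 1.72*2.88^i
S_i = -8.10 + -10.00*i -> [-8.1, -18.1, -28.1, -38.1, -48.1]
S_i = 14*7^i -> [14, 98, 686, 4802, 33614]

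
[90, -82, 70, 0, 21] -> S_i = Random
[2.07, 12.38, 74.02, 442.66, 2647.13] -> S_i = 2.07*5.98^i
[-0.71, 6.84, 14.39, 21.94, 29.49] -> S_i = -0.71 + 7.55*i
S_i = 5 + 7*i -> [5, 12, 19, 26, 33]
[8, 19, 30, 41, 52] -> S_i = 8 + 11*i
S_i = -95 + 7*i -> [-95, -88, -81, -74, -67]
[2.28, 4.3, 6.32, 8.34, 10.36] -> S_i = 2.28 + 2.02*i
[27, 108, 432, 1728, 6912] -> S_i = 27*4^i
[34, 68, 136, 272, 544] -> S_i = 34*2^i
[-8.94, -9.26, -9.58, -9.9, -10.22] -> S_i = -8.94 + -0.32*i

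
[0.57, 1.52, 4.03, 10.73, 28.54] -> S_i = 0.57*2.66^i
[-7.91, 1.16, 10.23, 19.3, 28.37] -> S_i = -7.91 + 9.07*i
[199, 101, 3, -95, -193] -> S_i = 199 + -98*i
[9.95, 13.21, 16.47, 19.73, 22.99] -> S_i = 9.95 + 3.26*i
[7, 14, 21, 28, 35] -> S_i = 7 + 7*i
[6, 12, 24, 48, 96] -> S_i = 6*2^i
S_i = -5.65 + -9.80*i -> [-5.65, -15.45, -25.25, -35.05, -44.85]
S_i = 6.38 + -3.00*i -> [6.38, 3.38, 0.38, -2.62, -5.62]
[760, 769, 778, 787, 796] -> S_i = 760 + 9*i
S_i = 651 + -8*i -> [651, 643, 635, 627, 619]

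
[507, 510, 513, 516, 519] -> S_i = 507 + 3*i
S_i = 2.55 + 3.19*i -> [2.55, 5.74, 8.93, 12.12, 15.31]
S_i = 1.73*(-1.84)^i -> [1.73, -3.18, 5.86, -10.78, 19.83]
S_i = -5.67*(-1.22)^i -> [-5.67, 6.92, -8.44, 10.3, -12.56]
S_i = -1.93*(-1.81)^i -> [-1.93, 3.49, -6.32, 11.44, -20.71]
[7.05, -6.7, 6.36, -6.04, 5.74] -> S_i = 7.05*(-0.95)^i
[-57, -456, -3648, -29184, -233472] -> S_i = -57*8^i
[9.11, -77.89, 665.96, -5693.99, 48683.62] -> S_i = 9.11*(-8.55)^i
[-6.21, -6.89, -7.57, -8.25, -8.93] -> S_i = -6.21 + -0.68*i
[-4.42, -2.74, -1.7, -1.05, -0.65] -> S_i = -4.42*0.62^i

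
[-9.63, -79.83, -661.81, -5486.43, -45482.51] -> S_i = -9.63*8.29^i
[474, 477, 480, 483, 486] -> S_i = 474 + 3*i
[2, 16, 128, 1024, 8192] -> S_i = 2*8^i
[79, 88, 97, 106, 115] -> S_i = 79 + 9*i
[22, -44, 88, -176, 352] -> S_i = 22*-2^i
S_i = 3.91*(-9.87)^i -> [3.91, -38.59, 380.9, -3759.48, 37106.1]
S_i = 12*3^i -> [12, 36, 108, 324, 972]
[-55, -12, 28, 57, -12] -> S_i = Random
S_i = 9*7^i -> [9, 63, 441, 3087, 21609]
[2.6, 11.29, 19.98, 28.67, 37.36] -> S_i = 2.60 + 8.69*i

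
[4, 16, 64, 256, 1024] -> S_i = 4*4^i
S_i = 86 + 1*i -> [86, 87, 88, 89, 90]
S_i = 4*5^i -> [4, 20, 100, 500, 2500]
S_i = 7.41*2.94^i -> [7.41, 21.79, 64.05, 188.3, 553.61]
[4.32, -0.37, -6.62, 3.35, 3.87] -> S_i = Random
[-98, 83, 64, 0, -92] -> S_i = Random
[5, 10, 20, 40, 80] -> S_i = 5*2^i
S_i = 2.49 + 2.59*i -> [2.49, 5.08, 7.67, 10.26, 12.85]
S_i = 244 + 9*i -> [244, 253, 262, 271, 280]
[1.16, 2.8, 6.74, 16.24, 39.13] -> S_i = 1.16*2.41^i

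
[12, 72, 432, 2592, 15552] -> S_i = 12*6^i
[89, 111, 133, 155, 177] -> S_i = 89 + 22*i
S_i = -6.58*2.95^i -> [-6.58, -19.41, -57.26, -168.92, -498.33]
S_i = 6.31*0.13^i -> [6.31, 0.82, 0.11, 0.01, 0.0]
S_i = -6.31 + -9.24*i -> [-6.31, -15.55, -24.79, -34.03, -43.27]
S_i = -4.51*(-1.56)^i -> [-4.51, 7.04, -10.98, 17.12, -26.71]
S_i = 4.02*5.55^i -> [4.02, 22.31, 123.83, 687.23, 3814.15]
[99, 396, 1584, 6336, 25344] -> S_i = 99*4^i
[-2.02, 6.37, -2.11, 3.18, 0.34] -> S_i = Random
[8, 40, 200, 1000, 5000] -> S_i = 8*5^i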